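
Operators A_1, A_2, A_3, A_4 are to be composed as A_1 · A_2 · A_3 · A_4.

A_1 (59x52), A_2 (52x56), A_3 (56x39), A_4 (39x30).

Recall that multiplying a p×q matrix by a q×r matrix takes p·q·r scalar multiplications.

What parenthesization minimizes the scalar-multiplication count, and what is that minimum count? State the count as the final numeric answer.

Adjacent pairs: A_1A_2 = 59·52·56 = 171808; A_2A_3 = 52·56·39 = 113568; A_3A_4 = 56·39·30 = 65520.
Length 3: A_1..A_3: k=1: 0+113568+59·52·39=233220; k=2: 171808+0+59·56·39=300664 → min 233220 | A_2..A_4: k=2: 0+65520+52·56·30=152880; k=3: 113568+0+52·39·30=174408 → min 152880.
Length 4: A_1..A_4: k=1: 0+152880+59·52·30=244920; k=2: 171808+65520+59·56·30=336448; k=3: 233220+0+59·39·30=302250 → min 244920.
Optimal parenthesization: (A_1 · (A_2 · (A_3 · A_4))) with cost 244920.

244920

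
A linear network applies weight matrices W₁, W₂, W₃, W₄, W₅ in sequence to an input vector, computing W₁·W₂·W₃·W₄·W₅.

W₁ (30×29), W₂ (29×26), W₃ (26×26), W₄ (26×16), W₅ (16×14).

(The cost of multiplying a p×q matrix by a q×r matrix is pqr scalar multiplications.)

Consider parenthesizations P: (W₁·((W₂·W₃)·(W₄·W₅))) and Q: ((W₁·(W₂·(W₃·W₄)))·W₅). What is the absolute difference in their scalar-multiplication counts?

Order P = (W₁·((W₂·W₃)·(W₄·W₅))): (W₂·W₃): 29×26 by 26×26 → 29×26, cost 29·26·26 = 19604; (W₄·W₅): 26×16 by 16×14 → 26×14, cost 26·16·14 = 5824; ((W₂·W₃)·(W₄·W₅)): 29×26 by 26×14 → 29×14, cost 29·26·14 = 10556; cumulative 35984; (W₁·((W₂·W₃)·(W₄·W₅))): 30×29 by 29×14 → 30×14, cost 30·29·14 = 12180; cumulative 48164. Total 48164.
Order Q = ((W₁·(W₂·(W₃·W₄)))·W₅): (W₃·W₄): 26×26 by 26×16 → 26×16, cost 26·26·16 = 10816; (W₂·(W₃·W₄)): 29×26 by 26×16 → 29×16, cost 29·26·16 = 12064; cumulative 22880; (W₁·(W₂·(W₃·W₄))): 30×29 by 29×16 → 30×16, cost 30·29·16 = 13920; cumulative 36800; ((W₁·(W₂·(W₃·W₄)))·W₅): 30×16 by 16×14 → 30×14, cost 30·16·14 = 6720; cumulative 43520. Total 43520.
Difference: |48164 − 43520| = 4644.

4644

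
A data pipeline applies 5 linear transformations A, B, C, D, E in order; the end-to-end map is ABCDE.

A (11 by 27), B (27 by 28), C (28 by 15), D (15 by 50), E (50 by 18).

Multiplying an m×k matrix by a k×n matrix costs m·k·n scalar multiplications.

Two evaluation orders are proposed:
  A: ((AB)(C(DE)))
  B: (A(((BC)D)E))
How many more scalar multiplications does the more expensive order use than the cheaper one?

Order A = ((AB)(C(DE))): (AB): 11×27 by 27×28 → 11×28, cost 11·27·28 = 8316; (DE): 15×50 by 50×18 → 15×18, cost 15·50·18 = 13500; (C(DE)): 28×15 by 15×18 → 28×18, cost 28·15·18 = 7560; cumulative 21060; ((AB)(C(DE))): 11×28 by 28×18 → 11×18, cost 11·28·18 = 5544; cumulative 34920. Total 34920.
Order B = (A(((BC)D)E)): (BC): 27×28 by 28×15 → 27×15, cost 27·28·15 = 11340; ((BC)D): 27×15 by 15×50 → 27×50, cost 27·15·50 = 20250; cumulative 31590; (((BC)D)E): 27×50 by 50×18 → 27×18, cost 27·50·18 = 24300; cumulative 55890; (A(((BC)D)E)): 11×27 by 27×18 → 11×18, cost 11·27·18 = 5346; cumulative 61236. Total 61236.
Difference: |34920 − 61236| = 26316.

26316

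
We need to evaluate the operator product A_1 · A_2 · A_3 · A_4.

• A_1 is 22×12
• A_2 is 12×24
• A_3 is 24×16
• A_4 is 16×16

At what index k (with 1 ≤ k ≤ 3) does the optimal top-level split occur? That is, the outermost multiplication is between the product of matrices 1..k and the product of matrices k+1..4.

Adjacent pairs: A_1A_2 = 22·12·24 = 6336; A_2A_3 = 12·24·16 = 4608; A_3A_4 = 24·16·16 = 6144.
Length 3: A_1..A_3: k=1: 0+4608+22·12·16=8832; k=2: 6336+0+22·24·16=14784 → min 8832 | A_2..A_4: k=2: 0+6144+12·24·16=10752; k=3: 4608+0+12·16·16=7680 → min 7680.
Top-level splits: k=1: (A_1..A_1)·(A_2..A_4) → 0+7680+22·12·16 = 11904; k=2: (A_1..A_2)·(A_3..A_4) → 6336+6144+22·24·16 = 20928; k=3: (A_1..A_3)·(A_4..A_4) → 8832+0+22·16·16 = 14464.
Best split is after A_1, i.e. k = 1.

1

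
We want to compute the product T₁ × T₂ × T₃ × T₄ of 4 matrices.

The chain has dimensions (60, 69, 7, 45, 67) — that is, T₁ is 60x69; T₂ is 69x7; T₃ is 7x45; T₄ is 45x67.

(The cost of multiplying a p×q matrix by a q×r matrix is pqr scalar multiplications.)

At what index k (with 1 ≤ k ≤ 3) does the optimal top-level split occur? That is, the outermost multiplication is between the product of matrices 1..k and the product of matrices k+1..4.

Adjacent pairs: T₁T₂ = 60·69·7 = 28980; T₂T₃ = 69·7·45 = 21735; T₃T₄ = 7·45·67 = 21105.
Length 3: T₁..T₃: k=1: 0+21735+60·69·45=208035; k=2: 28980+0+60·7·45=47880 → min 47880 | T₂..T₄: k=2: 0+21105+69·7·67=53466; k=3: 21735+0+69·45·67=229770 → min 53466.
Top-level splits: k=1: (T₁..T₁)·(T₂..T₄) → 0+53466+60·69·67 = 330846; k=2: (T₁..T₂)·(T₃..T₄) → 28980+21105+60·7·67 = 78225; k=3: (T₁..T₃)·(T₄..T₄) → 47880+0+60·45·67 = 228780.
Best split is after T₂, i.e. k = 2.

2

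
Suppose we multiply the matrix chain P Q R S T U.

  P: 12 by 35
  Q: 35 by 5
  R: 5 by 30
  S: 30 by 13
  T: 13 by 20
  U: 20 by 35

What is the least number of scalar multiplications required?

10950

Adjacent pairs: PQ = 12·35·5 = 2100; QR = 35·5·30 = 5250; RS = 5·30·13 = 1950; ST = 30·13·20 = 7800; TU = 13·20·35 = 9100.
Length 3: P..R: k=1: 0+5250+12·35·30=17850; k=2: 2100+0+12·5·30=3900 → min 3900 | Q..S: k=2: 0+1950+35·5·13=4225; k=3: 5250+0+35·30·13=18900 → min 4225 | R..T: k=3: 0+7800+5·30·20=10800; k=4: 1950+0+5·13·20=3250 → min 3250 | S..U: k=4: 0+9100+30·13·35=22750; k=5: 7800+0+30·20·35=28800 → min 22750.
Length 4: P..S: k=1: 0+4225+12·35·13=9685; k=2: 2100+1950+12·5·13=4830; k=3: 3900+0+12·30·13=8580 → min 4830 | Q..T: k=2: 0+3250+35·5·20=6750; k=3: 5250+7800+35·30·20=34050; k=4: 4225+0+35·13·20=13325 → min 6750 | R..U: k=3: 0+22750+5·30·35=28000; k=4: 1950+9100+5·13·35=13325; k=5: 3250+0+5·20·35=6750 → min 6750.
Length 5: P..T: k=1: 0+6750+12·35·20=15150; k=2: 2100+3250+12·5·20=6550; k=3: 3900+7800+12·30·20=18900; k=4: 4830+0+12·13·20=7950 → min 6550 | Q..U: k=2: 0+6750+35·5·35=12875; k=3: 5250+22750+35·30·35=64750; k=4: 4225+9100+35·13·35=29250; k=5: 6750+0+35·20·35=31250 → min 12875.
Length 6: P..U: k=1: 0+12875+12·35·35=27575; k=2: 2100+6750+12·5·35=10950; k=3: 3900+22750+12·30·35=39250; k=4: 4830+9100+12·13·35=19390; k=5: 6550+0+12·20·35=14950 → min 10950.
Optimal order: ((P Q) (((R S) T) U)) with cost 10950.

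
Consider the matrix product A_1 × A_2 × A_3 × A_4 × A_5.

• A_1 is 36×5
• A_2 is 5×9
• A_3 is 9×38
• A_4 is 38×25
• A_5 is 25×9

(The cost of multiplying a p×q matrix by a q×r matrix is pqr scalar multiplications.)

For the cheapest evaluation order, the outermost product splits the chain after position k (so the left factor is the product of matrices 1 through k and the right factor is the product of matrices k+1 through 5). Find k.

Adjacent pairs: A_1A_2 = 36·5·9 = 1620; A_2A_3 = 5·9·38 = 1710; A_3A_4 = 9·38·25 = 8550; A_4A_5 = 38·25·9 = 8550.
Length 3: A_1..A_3: k=1: 0+1710+36·5·38=8550; k=2: 1620+0+36·9·38=13932 → min 8550 | A_2..A_4: k=2: 0+8550+5·9·25=9675; k=3: 1710+0+5·38·25=6460 → min 6460 | A_3..A_5: k=3: 0+8550+9·38·9=11628; k=4: 8550+0+9·25·9=10575 → min 10575.
Length 4: A_1..A_4: k=1: 0+6460+36·5·25=10960; k=2: 1620+8550+36·9·25=18270; k=3: 8550+0+36·38·25=42750 → min 10960 | A_2..A_5: k=2: 0+10575+5·9·9=10980; k=3: 1710+8550+5·38·9=11970; k=4: 6460+0+5·25·9=7585 → min 7585.
Top-level splits: k=1: (A_1..A_1)·(A_2..A_5) → 0+7585+36·5·9 = 9205; k=2: (A_1..A_2)·(A_3..A_5) → 1620+10575+36·9·9 = 15111; k=3: (A_1..A_3)·(A_4..A_5) → 8550+8550+36·38·9 = 29412; k=4: (A_1..A_4)·(A_5..A_5) → 10960+0+36·25·9 = 19060.
Best split is after A_1, i.e. k = 1.

1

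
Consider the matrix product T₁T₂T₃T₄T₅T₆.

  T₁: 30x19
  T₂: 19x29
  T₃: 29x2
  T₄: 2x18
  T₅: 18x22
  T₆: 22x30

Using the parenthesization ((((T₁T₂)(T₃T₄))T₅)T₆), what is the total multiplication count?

64914

(T₁T₂): 30×19 by 19×29 → 30×29, cost 30·19·29 = 16530
(T₃T₄): 29×2 by 2×18 → 29×18, cost 29·2·18 = 1044
((T₁T₂)(T₃T₄)): 30×29 by 29×18 → 30×18, cost 30·29·18 = 15660; cumulative 33234
(((T₁T₂)(T₃T₄))T₅): 30×18 by 18×22 → 30×22, cost 30·18·22 = 11880; cumulative 45114
((((T₁T₂)(T₃T₄))T₅)T₆): 30×22 by 22×30 → 30×30, cost 30·22·30 = 19800; cumulative 64914
Total: 64914 scalar multiplications.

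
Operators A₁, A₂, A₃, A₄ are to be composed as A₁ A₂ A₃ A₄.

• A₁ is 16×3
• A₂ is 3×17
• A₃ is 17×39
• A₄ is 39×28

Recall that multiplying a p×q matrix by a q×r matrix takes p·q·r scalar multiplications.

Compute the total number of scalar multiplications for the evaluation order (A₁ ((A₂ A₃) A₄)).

6609

(A₂ A₃): 3×17 by 17×39 → 3×39, cost 3·17·39 = 1989
((A₂ A₃) A₄): 3×39 by 39×28 → 3×28, cost 3·39·28 = 3276; cumulative 5265
(A₁ ((A₂ A₃) A₄)): 16×3 by 3×28 → 16×28, cost 16·3·28 = 1344; cumulative 6609
Total: 6609 scalar multiplications.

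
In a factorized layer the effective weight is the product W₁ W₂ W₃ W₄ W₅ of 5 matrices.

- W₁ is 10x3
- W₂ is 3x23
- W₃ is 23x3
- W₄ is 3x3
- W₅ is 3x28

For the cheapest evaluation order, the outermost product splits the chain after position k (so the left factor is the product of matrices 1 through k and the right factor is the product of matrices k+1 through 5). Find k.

4

Adjacent pairs: W₁W₂ = 10·3·23 = 690; W₂W₃ = 3·23·3 = 207; W₃W₄ = 23·3·3 = 207; W₄W₅ = 3·3·28 = 252.
Length 3: W₁..W₃: k=1: 0+207+10·3·3=297; k=2: 690+0+10·23·3=1380 → min 297 | W₂..W₄: k=2: 0+207+3·23·3=414; k=3: 207+0+3·3·3=234 → min 234 | W₃..W₅: k=3: 0+252+23·3·28=2184; k=4: 207+0+23·3·28=2139 → min 2139.
Length 4: W₁..W₄: k=1: 0+234+10·3·3=324; k=2: 690+207+10·23·3=1587; k=3: 297+0+10·3·3=387 → min 324 | W₂..W₅: k=2: 0+2139+3·23·28=4071; k=3: 207+252+3·3·28=711; k=4: 234+0+3·3·28=486 → min 486.
Top-level splits: k=1: (W₁..W₁)·(W₂..W₅) → 0+486+10·3·28 = 1326; k=2: (W₁..W₂)·(W₃..W₅) → 690+2139+10·23·28 = 9269; k=3: (W₁..W₃)·(W₄..W₅) → 297+252+10·3·28 = 1389; k=4: (W₁..W₄)·(W₅..W₅) → 324+0+10·3·28 = 1164.
Best split is after W₄, i.e. k = 4.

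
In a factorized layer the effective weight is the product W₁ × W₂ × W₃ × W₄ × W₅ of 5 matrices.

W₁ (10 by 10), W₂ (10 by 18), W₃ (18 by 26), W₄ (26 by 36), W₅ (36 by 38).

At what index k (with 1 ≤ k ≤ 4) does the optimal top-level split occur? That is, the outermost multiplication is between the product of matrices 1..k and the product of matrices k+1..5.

Adjacent pairs: W₁W₂ = 10·10·18 = 1800; W₂W₃ = 10·18·26 = 4680; W₃W₄ = 18·26·36 = 16848; W₄W₅ = 26·36·38 = 35568.
Length 3: W₁..W₃: k=1: 0+4680+10·10·26=7280; k=2: 1800+0+10·18·26=6480 → min 6480 | W₂..W₄: k=2: 0+16848+10·18·36=23328; k=3: 4680+0+10·26·36=14040 → min 14040 | W₃..W₅: k=3: 0+35568+18·26·38=53352; k=4: 16848+0+18·36·38=41472 → min 41472.
Length 4: W₁..W₄: k=1: 0+14040+10·10·36=17640; k=2: 1800+16848+10·18·36=25128; k=3: 6480+0+10·26·36=15840 → min 15840 | W₂..W₅: k=2: 0+41472+10·18·38=48312; k=3: 4680+35568+10·26·38=50128; k=4: 14040+0+10·36·38=27720 → min 27720.
Top-level splits: k=1: (W₁..W₁)·(W₂..W₅) → 0+27720+10·10·38 = 31520; k=2: (W₁..W₂)·(W₃..W₅) → 1800+41472+10·18·38 = 50112; k=3: (W₁..W₃)·(W₄..W₅) → 6480+35568+10·26·38 = 51928; k=4: (W₁..W₄)·(W₅..W₅) → 15840+0+10·36·38 = 29520.
Best split is after W₄, i.e. k = 4.

4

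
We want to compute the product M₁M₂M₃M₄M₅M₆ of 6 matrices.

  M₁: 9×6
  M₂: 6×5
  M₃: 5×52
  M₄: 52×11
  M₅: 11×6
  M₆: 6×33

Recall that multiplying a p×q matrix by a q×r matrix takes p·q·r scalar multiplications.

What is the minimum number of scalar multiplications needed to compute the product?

Adjacent pairs: M₁M₂ = 9·6·5 = 270; M₂M₃ = 6·5·52 = 1560; M₃M₄ = 5·52·11 = 2860; M₄M₅ = 52·11·6 = 3432; M₅M₆ = 11·6·33 = 2178.
Length 3: M₁..M₃: k=1: 0+1560+9·6·52=4368; k=2: 270+0+9·5·52=2610 → min 2610 | M₂..M₄: k=2: 0+2860+6·5·11=3190; k=3: 1560+0+6·52·11=4992 → min 3190 | M₃..M₅: k=3: 0+3432+5·52·6=4992; k=4: 2860+0+5·11·6=3190 → min 3190 | M₄..M₆: k=4: 0+2178+52·11·33=21054; k=5: 3432+0+52·6·33=13728 → min 13728.
Length 4: M₁..M₄: k=1: 0+3190+9·6·11=3784; k=2: 270+2860+9·5·11=3625; k=3: 2610+0+9·52·11=7758 → min 3625 | M₂..M₅: k=2: 0+3190+6·5·6=3370; k=3: 1560+3432+6·52·6=6864; k=4: 3190+0+6·11·6=3586 → min 3370 | M₃..M₆: k=3: 0+13728+5·52·33=22308; k=4: 2860+2178+5·11·33=6853; k=5: 3190+0+5·6·33=4180 → min 4180.
Length 5: M₁..M₅: k=1: 0+3370+9·6·6=3694; k=2: 270+3190+9·5·6=3730; k=3: 2610+3432+9·52·6=8850; k=4: 3625+0+9·11·6=4219 → min 3694 | M₂..M₆: k=2: 0+4180+6·5·33=5170; k=3: 1560+13728+6·52·33=25584; k=4: 3190+2178+6·11·33=7546; k=5: 3370+0+6·6·33=4558 → min 4558.
Length 6: M₁..M₆: k=1: 0+4558+9·6·33=6340; k=2: 270+4180+9·5·33=5935; k=3: 2610+13728+9·52·33=31782; k=4: 3625+2178+9·11·33=9070; k=5: 3694+0+9·6·33=5476 → min 5476.
Optimal order: ((M₁(M₂((M₃M₄)M₅)))M₆) with cost 5476.

5476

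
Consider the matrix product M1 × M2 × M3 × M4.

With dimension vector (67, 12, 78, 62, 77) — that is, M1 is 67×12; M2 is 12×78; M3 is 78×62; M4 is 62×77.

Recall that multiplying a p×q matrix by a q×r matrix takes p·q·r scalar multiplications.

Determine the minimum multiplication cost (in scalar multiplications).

Adjacent pairs: M1M2 = 67·12·78 = 62712; M2M3 = 12·78·62 = 58032; M3M4 = 78·62·77 = 372372.
Length 3: M1..M3: k=1: 0+58032+67·12·62=107880; k=2: 62712+0+67·78·62=386724 → min 107880 | M2..M4: k=2: 0+372372+12·78·77=444444; k=3: 58032+0+12·62·77=115320 → min 115320.
Length 4: M1..M4: k=1: 0+115320+67·12·77=177228; k=2: 62712+372372+67·78·77=837486; k=3: 107880+0+67·62·77=427738 → min 177228.
Optimal order: (M1 × ((M2 × M3) × M4)) with cost 177228.

177228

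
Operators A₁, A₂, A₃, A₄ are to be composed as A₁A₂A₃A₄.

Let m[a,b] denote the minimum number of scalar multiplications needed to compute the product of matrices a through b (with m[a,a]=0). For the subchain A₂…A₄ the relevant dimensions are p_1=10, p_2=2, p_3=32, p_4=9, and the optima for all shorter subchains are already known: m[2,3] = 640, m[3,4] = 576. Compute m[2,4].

756

m[2,4] = min over k∈[2,3] of m[2,k]+m[k+1,4]+p_{1}·p_k·p_{4}.
k=2: 0 + 576 + 10·2·9 = 756; k=3: 640 + 0 + 10·32·9 = 3520.
Minimum: 756 at k=2.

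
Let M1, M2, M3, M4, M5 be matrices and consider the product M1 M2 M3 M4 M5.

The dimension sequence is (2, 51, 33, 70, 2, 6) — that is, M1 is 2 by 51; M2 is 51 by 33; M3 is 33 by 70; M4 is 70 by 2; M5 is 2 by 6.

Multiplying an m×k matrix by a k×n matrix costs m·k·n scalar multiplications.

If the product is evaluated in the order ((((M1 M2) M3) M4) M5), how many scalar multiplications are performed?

(M1 M2): 2×51 by 51×33 → 2×33, cost 2·51·33 = 3366
((M1 M2) M3): 2×33 by 33×70 → 2×70, cost 2·33·70 = 4620; cumulative 7986
(((M1 M2) M3) M4): 2×70 by 70×2 → 2×2, cost 2·70·2 = 280; cumulative 8266
((((M1 M2) M3) M4) M5): 2×2 by 2×6 → 2×6, cost 2·2·6 = 24; cumulative 8290
Total: 8290 scalar multiplications.

8290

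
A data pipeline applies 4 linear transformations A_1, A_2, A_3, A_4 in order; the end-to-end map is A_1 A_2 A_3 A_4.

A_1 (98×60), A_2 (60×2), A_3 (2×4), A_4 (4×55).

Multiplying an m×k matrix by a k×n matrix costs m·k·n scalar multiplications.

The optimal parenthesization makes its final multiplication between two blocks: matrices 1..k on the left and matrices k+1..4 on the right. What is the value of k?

2

Adjacent pairs: A_1A_2 = 98·60·2 = 11760; A_2A_3 = 60·2·4 = 480; A_3A_4 = 2·4·55 = 440.
Length 3: A_1..A_3: k=1: 0+480+98·60·4=24000; k=2: 11760+0+98·2·4=12544 → min 12544 | A_2..A_4: k=2: 0+440+60·2·55=7040; k=3: 480+0+60·4·55=13680 → min 7040.
Top-level splits: k=1: (A_1..A_1)·(A_2..A_4) → 0+7040+98·60·55 = 330440; k=2: (A_1..A_2)·(A_3..A_4) → 11760+440+98·2·55 = 22980; k=3: (A_1..A_3)·(A_4..A_4) → 12544+0+98·4·55 = 34104.
Best split is after A_2, i.e. k = 2.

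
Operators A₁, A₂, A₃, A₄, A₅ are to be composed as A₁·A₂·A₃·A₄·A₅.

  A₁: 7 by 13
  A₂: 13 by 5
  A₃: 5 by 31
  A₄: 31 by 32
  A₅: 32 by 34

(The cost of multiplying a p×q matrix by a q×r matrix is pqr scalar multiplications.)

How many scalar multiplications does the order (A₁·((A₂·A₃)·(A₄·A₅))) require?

(A₂·A₃): 13×5 by 5×31 → 13×31, cost 13·5·31 = 2015
(A₄·A₅): 31×32 by 32×34 → 31×34, cost 31·32·34 = 33728
((A₂·A₃)·(A₄·A₅)): 13×31 by 31×34 → 13×34, cost 13·31·34 = 13702; cumulative 49445
(A₁·((A₂·A₃)·(A₄·A₅))): 7×13 by 13×34 → 7×34, cost 7·13·34 = 3094; cumulative 52539
Total: 52539 scalar multiplications.

52539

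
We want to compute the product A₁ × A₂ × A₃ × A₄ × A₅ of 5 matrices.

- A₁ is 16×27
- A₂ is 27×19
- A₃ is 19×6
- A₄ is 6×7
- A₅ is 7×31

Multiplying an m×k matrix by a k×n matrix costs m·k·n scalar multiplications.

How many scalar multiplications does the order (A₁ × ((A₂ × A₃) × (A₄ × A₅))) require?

(A₂ × A₃): 27×19 by 19×6 → 27×6, cost 27·19·6 = 3078
(A₄ × A₅): 6×7 by 7×31 → 6×31, cost 6·7·31 = 1302
((A₂ × A₃) × (A₄ × A₅)): 27×6 by 6×31 → 27×31, cost 27·6·31 = 5022; cumulative 9402
(A₁ × ((A₂ × A₃) × (A₄ × A₅))): 16×27 by 27×31 → 16×31, cost 16·27·31 = 13392; cumulative 22794
Total: 22794 scalar multiplications.

22794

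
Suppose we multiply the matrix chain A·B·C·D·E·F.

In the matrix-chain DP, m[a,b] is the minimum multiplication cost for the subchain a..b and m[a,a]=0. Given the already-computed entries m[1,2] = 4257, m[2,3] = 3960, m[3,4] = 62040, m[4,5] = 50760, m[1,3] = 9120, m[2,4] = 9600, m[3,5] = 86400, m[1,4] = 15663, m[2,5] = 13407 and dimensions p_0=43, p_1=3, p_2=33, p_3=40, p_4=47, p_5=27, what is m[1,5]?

16890

m[1,5] = min over k∈[1,4] of m[1,k]+m[k+1,5]+p_{0}·p_k·p_{5}.
k=1: 0 + 13407 + 43·3·27 = 16890; k=2: 4257 + 86400 + 43·33·27 = 128970; k=3: 9120 + 50760 + 43·40·27 = 106320; k=4: 15663 + 0 + 43·47·27 = 70230.
Minimum: 16890 at k=1.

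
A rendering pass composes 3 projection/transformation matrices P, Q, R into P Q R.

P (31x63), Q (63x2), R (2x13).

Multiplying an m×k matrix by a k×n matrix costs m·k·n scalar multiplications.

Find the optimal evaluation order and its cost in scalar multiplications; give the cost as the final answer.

4712

(P (Q R)): cost 27027.
((P Q) R): cost 4712.
Optimal: ((P Q) R) with cost 4712.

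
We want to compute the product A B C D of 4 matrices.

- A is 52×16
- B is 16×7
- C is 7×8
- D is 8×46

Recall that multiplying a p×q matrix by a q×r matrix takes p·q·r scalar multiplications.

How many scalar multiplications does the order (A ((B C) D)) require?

(B C): 16×7 by 7×8 → 16×8, cost 16·7·8 = 896
((B C) D): 16×8 by 8×46 → 16×46, cost 16·8·46 = 5888; cumulative 6784
(A ((B C) D)): 52×16 by 16×46 → 52×46, cost 52·16·46 = 38272; cumulative 45056
Total: 45056 scalar multiplications.

45056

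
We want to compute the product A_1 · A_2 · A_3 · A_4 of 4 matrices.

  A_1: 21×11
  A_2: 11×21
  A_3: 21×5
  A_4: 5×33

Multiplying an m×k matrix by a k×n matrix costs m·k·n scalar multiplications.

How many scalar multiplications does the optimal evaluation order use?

Adjacent pairs: A_1A_2 = 21·11·21 = 4851; A_2A_3 = 11·21·5 = 1155; A_3A_4 = 21·5·33 = 3465.
Length 3: A_1..A_3: k=1: 0+1155+21·11·5=2310; k=2: 4851+0+21·21·5=7056 → min 2310 | A_2..A_4: k=2: 0+3465+11·21·33=11088; k=3: 1155+0+11·5·33=2970 → min 2970.
Length 4: A_1..A_4: k=1: 0+2970+21·11·33=10593; k=2: 4851+3465+21·21·33=22869; k=3: 2310+0+21·5·33=5775 → min 5775.
Optimal order: ((A_1 · (A_2 · A_3)) · A_4) with cost 5775.

5775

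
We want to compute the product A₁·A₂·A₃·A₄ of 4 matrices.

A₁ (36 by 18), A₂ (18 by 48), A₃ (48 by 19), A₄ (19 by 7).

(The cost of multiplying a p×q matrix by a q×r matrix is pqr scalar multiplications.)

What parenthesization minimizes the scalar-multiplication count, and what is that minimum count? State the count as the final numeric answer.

Adjacent pairs: A₁A₂ = 36·18·48 = 31104; A₂A₃ = 18·48·19 = 16416; A₃A₄ = 48·19·7 = 6384.
Length 3: A₁..A₃: k=1: 0+16416+36·18·19=28728; k=2: 31104+0+36·48·19=63936 → min 28728 | A₂..A₄: k=2: 0+6384+18·48·7=12432; k=3: 16416+0+18·19·7=18810 → min 12432.
Length 4: A₁..A₄: k=1: 0+12432+36·18·7=16968; k=2: 31104+6384+36·48·7=49584; k=3: 28728+0+36·19·7=33516 → min 16968.
Optimal parenthesization: (A₁·(A₂·(A₃·A₄))) with cost 16968.

16968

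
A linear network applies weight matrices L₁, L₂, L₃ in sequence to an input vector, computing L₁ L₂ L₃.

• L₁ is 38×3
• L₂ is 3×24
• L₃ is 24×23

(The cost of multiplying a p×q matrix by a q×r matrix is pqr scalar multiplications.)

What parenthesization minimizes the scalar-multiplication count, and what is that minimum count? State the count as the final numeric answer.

(L₁ (L₂ L₃)): cost 4278.
((L₁ L₂) L₃): cost 23712.
Optimal: (L₁ (L₂ L₃)) with cost 4278.

4278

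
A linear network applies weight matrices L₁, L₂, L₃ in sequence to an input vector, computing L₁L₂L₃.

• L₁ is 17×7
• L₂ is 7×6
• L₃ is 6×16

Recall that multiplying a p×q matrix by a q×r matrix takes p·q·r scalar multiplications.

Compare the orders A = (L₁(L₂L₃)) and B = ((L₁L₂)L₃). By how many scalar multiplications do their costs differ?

230

Order A = (L₁(L₂L₃)): (L₂L₃): 7×6 by 6×16 → 7×16, cost 7·6·16 = 672; (L₁(L₂L₃)): 17×7 by 7×16 → 17×16, cost 17·7·16 = 1904; cumulative 2576. Total 2576.
Order B = ((L₁L₂)L₃): (L₁L₂): 17×7 by 7×6 → 17×6, cost 17·7·6 = 714; ((L₁L₂)L₃): 17×6 by 6×16 → 17×16, cost 17·6·16 = 1632; cumulative 2346. Total 2346.
Difference: |2576 − 2346| = 230.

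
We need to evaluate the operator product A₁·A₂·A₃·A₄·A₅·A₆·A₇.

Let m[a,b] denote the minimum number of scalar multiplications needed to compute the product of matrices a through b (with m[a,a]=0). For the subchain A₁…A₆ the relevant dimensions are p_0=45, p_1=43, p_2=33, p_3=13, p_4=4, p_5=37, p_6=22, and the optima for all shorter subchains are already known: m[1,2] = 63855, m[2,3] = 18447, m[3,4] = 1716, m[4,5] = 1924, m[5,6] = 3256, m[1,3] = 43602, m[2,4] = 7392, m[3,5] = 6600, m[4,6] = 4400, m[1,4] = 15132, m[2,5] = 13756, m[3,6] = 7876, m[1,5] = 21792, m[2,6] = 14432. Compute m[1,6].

22348

m[1,6] = min over k∈[1,5] of m[1,k]+m[k+1,6]+p_{0}·p_k·p_{6}.
k=1: 0 + 14432 + 45·43·22 = 57002; k=2: 63855 + 7876 + 45·33·22 = 104401; k=3: 43602 + 4400 + 45·13·22 = 60872; k=4: 15132 + 3256 + 45·4·22 = 22348; k=5: 21792 + 0 + 45·37·22 = 58422.
Minimum: 22348 at k=4.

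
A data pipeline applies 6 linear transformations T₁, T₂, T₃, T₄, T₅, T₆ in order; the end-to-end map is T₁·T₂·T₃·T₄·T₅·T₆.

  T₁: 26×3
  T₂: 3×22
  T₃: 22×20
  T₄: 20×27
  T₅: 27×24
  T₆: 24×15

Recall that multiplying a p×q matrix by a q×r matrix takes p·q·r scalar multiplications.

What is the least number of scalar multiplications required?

7134

Adjacent pairs: T₁T₂ = 26·3·22 = 1716; T₂T₃ = 3·22·20 = 1320; T₃T₄ = 22·20·27 = 11880; T₄T₅ = 20·27·24 = 12960; T₅T₆ = 27·24·15 = 9720.
Length 3: T₁..T₃: k=1: 0+1320+26·3·20=2880; k=2: 1716+0+26·22·20=13156 → min 2880 | T₂..T₄: k=2: 0+11880+3·22·27=13662; k=3: 1320+0+3·20·27=2940 → min 2940 | T₃..T₅: k=3: 0+12960+22·20·24=23520; k=4: 11880+0+22·27·24=26136 → min 23520 | T₄..T₆: k=4: 0+9720+20·27·15=17820; k=5: 12960+0+20·24·15=20160 → min 17820.
Length 4: T₁..T₄: k=1: 0+2940+26·3·27=5046; k=2: 1716+11880+26·22·27=29040; k=3: 2880+0+26·20·27=16920 → min 5046 | T₂..T₅: k=2: 0+23520+3·22·24=25104; k=3: 1320+12960+3·20·24=15720; k=4: 2940+0+3·27·24=4884 → min 4884 | T₃..T₆: k=3: 0+17820+22·20·15=24420; k=4: 11880+9720+22·27·15=30510; k=5: 23520+0+22·24·15=31440 → min 24420.
Length 5: T₁..T₅: k=1: 0+4884+26·3·24=6756; k=2: 1716+23520+26·22·24=38964; k=3: 2880+12960+26·20·24=28320; k=4: 5046+0+26·27·24=21894 → min 6756 | T₂..T₆: k=2: 0+24420+3·22·15=25410; k=3: 1320+17820+3·20·15=20040; k=4: 2940+9720+3·27·15=13875; k=5: 4884+0+3·24·15=5964 → min 5964.
Length 6: T₁..T₆: k=1: 0+5964+26·3·15=7134; k=2: 1716+24420+26·22·15=34716; k=3: 2880+17820+26·20·15=28500; k=4: 5046+9720+26·27·15=25296; k=5: 6756+0+26·24·15=16116 → min 7134.
Optimal order: (T₁·((((T₂·T₃)·T₄)·T₅)·T₆)) with cost 7134.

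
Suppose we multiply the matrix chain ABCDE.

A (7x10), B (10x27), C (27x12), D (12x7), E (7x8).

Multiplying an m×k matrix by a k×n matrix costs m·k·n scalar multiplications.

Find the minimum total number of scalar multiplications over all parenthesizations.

Adjacent pairs: AB = 7·10·27 = 1890; BC = 10·27·12 = 3240; CD = 27·12·7 = 2268; DE = 12·7·8 = 672.
Length 3: A..C: k=1: 0+3240+7·10·12=4080; k=2: 1890+0+7·27·12=4158 → min 4080 | B..D: k=2: 0+2268+10·27·7=4158; k=3: 3240+0+10·12·7=4080 → min 4080 | C..E: k=3: 0+672+27·12·8=3264; k=4: 2268+0+27·7·8=3780 → min 3264.
Length 4: A..D: k=1: 0+4080+7·10·7=4570; k=2: 1890+2268+7·27·7=5481; k=3: 4080+0+7·12·7=4668 → min 4570 | B..E: k=2: 0+3264+10·27·8=5424; k=3: 3240+672+10·12·8=4872; k=4: 4080+0+10·7·8=4640 → min 4640.
Length 5: A..E: k=1: 0+4640+7·10·8=5200; k=2: 1890+3264+7·27·8=6666; k=3: 4080+672+7·12·8=5424; k=4: 4570+0+7·7·8=4962 → min 4962.
Optimal order: ((A((BC)D))E) with cost 4962.

4962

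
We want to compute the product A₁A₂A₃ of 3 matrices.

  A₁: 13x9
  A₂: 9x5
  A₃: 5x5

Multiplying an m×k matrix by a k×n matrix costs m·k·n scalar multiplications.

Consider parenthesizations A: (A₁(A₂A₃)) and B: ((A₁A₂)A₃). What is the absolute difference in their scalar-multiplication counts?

100

Order A = (A₁(A₂A₃)): (A₂A₃): 9×5 by 5×5 → 9×5, cost 9·5·5 = 225; (A₁(A₂A₃)): 13×9 by 9×5 → 13×5, cost 13·9·5 = 585; cumulative 810. Total 810.
Order B = ((A₁A₂)A₃): (A₁A₂): 13×9 by 9×5 → 13×5, cost 13·9·5 = 585; ((A₁A₂)A₃): 13×5 by 5×5 → 13×5, cost 13·5·5 = 325; cumulative 910. Total 910.
Difference: |810 − 910| = 100.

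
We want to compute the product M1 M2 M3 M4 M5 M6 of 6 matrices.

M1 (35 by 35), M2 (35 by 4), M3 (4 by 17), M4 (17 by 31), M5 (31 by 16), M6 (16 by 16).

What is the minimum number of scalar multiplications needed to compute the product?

Adjacent pairs: M1M2 = 35·35·4 = 4900; M2M3 = 35·4·17 = 2380; M3M4 = 4·17·31 = 2108; M4M5 = 17·31·16 = 8432; M5M6 = 31·16·16 = 7936.
Length 3: M1..M3: k=1: 0+2380+35·35·17=23205; k=2: 4900+0+35·4·17=7280 → min 7280 | M2..M4: k=2: 0+2108+35·4·31=6448; k=3: 2380+0+35·17·31=20825 → min 6448 | M3..M5: k=3: 0+8432+4·17·16=9520; k=4: 2108+0+4·31·16=4092 → min 4092 | M4..M6: k=4: 0+7936+17·31·16=16368; k=5: 8432+0+17·16·16=12784 → min 12784.
Length 4: M1..M4: k=1: 0+6448+35·35·31=44423; k=2: 4900+2108+35·4·31=11348; k=3: 7280+0+35·17·31=25725 → min 11348 | M2..M5: k=2: 0+4092+35·4·16=6332; k=3: 2380+8432+35·17·16=20332; k=4: 6448+0+35·31·16=23808 → min 6332 | M3..M6: k=3: 0+12784+4·17·16=13872; k=4: 2108+7936+4·31·16=12028; k=5: 4092+0+4·16·16=5116 → min 5116.
Length 5: M1..M5: k=1: 0+6332+35·35·16=25932; k=2: 4900+4092+35·4·16=11232; k=3: 7280+8432+35·17·16=25232; k=4: 11348+0+35·31·16=28708 → min 11232 | M2..M6: k=2: 0+5116+35·4·16=7356; k=3: 2380+12784+35·17·16=24684; k=4: 6448+7936+35·31·16=31744; k=5: 6332+0+35·16·16=15292 → min 7356.
Length 6: M1..M6: k=1: 0+7356+35·35·16=26956; k=2: 4900+5116+35·4·16=12256; k=3: 7280+12784+35·17·16=29584; k=4: 11348+7936+35·31·16=36644; k=5: 11232+0+35·16·16=20192 → min 12256.
Optimal order: ((M1 M2) (((M3 M4) M5) M6)) with cost 12256.

12256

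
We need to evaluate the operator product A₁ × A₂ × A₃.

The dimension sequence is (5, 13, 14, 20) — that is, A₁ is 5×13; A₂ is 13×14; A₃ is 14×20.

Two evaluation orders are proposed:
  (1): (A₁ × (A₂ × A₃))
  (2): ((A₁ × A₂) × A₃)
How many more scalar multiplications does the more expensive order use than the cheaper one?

Order (1) = (A₁ × (A₂ × A₃)): (A₂ × A₃): 13×14 by 14×20 → 13×20, cost 13·14·20 = 3640; (A₁ × (A₂ × A₃)): 5×13 by 13×20 → 5×20, cost 5·13·20 = 1300; cumulative 4940. Total 4940.
Order (2) = ((A₁ × A₂) × A₃): (A₁ × A₂): 5×13 by 13×14 → 5×14, cost 5·13·14 = 910; ((A₁ × A₂) × A₃): 5×14 by 14×20 → 5×20, cost 5·14·20 = 1400; cumulative 2310. Total 2310.
Difference: |4940 − 2310| = 2630.

2630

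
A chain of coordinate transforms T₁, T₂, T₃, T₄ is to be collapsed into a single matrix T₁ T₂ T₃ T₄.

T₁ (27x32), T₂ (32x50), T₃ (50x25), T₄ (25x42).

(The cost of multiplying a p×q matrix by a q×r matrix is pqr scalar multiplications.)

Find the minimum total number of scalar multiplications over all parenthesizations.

Adjacent pairs: T₁T₂ = 27·32·50 = 43200; T₂T₃ = 32·50·25 = 40000; T₃T₄ = 50·25·42 = 52500.
Length 3: T₁..T₃: k=1: 0+40000+27·32·25=61600; k=2: 43200+0+27·50·25=76950 → min 61600 | T₂..T₄: k=2: 0+52500+32·50·42=119700; k=3: 40000+0+32·25·42=73600 → min 73600.
Length 4: T₁..T₄: k=1: 0+73600+27·32·42=109888; k=2: 43200+52500+27·50·42=152400; k=3: 61600+0+27·25·42=89950 → min 89950.
Optimal order: ((T₁ (T₂ T₃)) T₄) with cost 89950.

89950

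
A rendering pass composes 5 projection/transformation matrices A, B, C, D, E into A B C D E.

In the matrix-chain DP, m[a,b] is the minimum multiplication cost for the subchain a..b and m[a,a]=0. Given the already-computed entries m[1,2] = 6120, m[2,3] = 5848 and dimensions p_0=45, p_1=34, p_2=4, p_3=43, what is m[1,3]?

13860

m[1,3] = min over k∈[1,2] of m[1,k]+m[k+1,3]+p_{0}·p_k·p_{3}.
k=1: 0 + 5848 + 45·34·43 = 71638; k=2: 6120 + 0 + 45·4·43 = 13860.
Minimum: 13860 at k=2.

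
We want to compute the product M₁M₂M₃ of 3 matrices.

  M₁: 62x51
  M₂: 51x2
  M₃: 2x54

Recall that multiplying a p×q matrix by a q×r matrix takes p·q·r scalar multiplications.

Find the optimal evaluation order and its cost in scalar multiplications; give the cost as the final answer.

(M₁(M₂M₃)): cost 176256.
((M₁M₂)M₃): cost 13020.
Optimal: ((M₁M₂)M₃) with cost 13020.

13020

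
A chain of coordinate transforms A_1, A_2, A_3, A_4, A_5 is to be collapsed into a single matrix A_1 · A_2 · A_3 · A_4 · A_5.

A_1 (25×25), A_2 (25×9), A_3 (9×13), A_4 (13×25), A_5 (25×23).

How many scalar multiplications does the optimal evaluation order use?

18900

Adjacent pairs: A_1A_2 = 25·25·9 = 5625; A_2A_3 = 25·9·13 = 2925; A_3A_4 = 9·13·25 = 2925; A_4A_5 = 13·25·23 = 7475.
Length 3: A_1..A_3: k=1: 0+2925+25·25·13=11050; k=2: 5625+0+25·9·13=8550 → min 8550 | A_2..A_4: k=2: 0+2925+25·9·25=8550; k=3: 2925+0+25·13·25=11050 → min 8550 | A_3..A_5: k=3: 0+7475+9·13·23=10166; k=4: 2925+0+9·25·23=8100 → min 8100.
Length 4: A_1..A_4: k=1: 0+8550+25·25·25=24175; k=2: 5625+2925+25·9·25=14175; k=3: 8550+0+25·13·25=16675 → min 14175 | A_2..A_5: k=2: 0+8100+25·9·23=13275; k=3: 2925+7475+25·13·23=17875; k=4: 8550+0+25·25·23=22925 → min 13275.
Length 5: A_1..A_5: k=1: 0+13275+25·25·23=27650; k=2: 5625+8100+25·9·23=18900; k=3: 8550+7475+25·13·23=23500; k=4: 14175+0+25·25·23=28550 → min 18900.
Optimal order: ((A_1 · A_2) · ((A_3 · A_4) · A_5)) with cost 18900.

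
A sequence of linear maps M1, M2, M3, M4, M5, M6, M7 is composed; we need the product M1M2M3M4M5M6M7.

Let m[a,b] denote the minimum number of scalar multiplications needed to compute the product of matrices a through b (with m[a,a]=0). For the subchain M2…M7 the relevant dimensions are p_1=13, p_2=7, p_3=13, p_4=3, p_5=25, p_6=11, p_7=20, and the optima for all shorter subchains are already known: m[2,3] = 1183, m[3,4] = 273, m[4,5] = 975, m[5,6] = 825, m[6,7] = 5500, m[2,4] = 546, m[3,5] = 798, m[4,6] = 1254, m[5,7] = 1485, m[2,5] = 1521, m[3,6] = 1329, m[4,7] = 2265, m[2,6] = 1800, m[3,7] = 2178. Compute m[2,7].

m[2,7] = min over k∈[2,6] of m[2,k]+m[k+1,7]+p_{1}·p_k·p_{7}.
k=2: 0 + 2178 + 13·7·20 = 3998; k=3: 1183 + 2265 + 13·13·20 = 6828; k=4: 546 + 1485 + 13·3·20 = 2811; k=5: 1521 + 5500 + 13·25·20 = 13521; k=6: 1800 + 0 + 13·11·20 = 4660.
Minimum: 2811 at k=4.

2811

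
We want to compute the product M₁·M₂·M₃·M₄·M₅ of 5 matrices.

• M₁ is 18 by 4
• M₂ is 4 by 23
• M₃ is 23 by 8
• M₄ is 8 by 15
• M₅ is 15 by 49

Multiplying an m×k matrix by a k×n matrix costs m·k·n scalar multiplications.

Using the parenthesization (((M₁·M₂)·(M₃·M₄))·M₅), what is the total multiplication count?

(M₁·M₂): 18×4 by 4×23 → 18×23, cost 18·4·23 = 1656
(M₃·M₄): 23×8 by 8×15 → 23×15, cost 23·8·15 = 2760
((M₁·M₂)·(M₃·M₄)): 18×23 by 23×15 → 18×15, cost 18·23·15 = 6210; cumulative 10626
(((M₁·M₂)·(M₃·M₄))·M₅): 18×15 by 15×49 → 18×49, cost 18·15·49 = 13230; cumulative 23856
Total: 23856 scalar multiplications.

23856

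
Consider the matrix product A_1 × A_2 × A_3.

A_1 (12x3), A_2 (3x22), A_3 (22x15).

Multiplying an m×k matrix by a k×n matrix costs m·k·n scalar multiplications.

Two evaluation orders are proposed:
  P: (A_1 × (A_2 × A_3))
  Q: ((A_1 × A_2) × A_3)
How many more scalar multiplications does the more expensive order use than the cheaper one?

Order P = (A_1 × (A_2 × A_3)): (A_2 × A_3): 3×22 by 22×15 → 3×15, cost 3·22·15 = 990; (A_1 × (A_2 × A_3)): 12×3 by 3×15 → 12×15, cost 12·3·15 = 540; cumulative 1530. Total 1530.
Order Q = ((A_1 × A_2) × A_3): (A_1 × A_2): 12×3 by 3×22 → 12×22, cost 12·3·22 = 792; ((A_1 × A_2) × A_3): 12×22 by 22×15 → 12×15, cost 12·22·15 = 3960; cumulative 4752. Total 4752.
Difference: |1530 − 4752| = 3222.

3222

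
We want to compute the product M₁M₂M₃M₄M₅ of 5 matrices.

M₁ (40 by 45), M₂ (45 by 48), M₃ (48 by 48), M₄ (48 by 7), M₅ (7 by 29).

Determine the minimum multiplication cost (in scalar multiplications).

51968

Adjacent pairs: M₁M₂ = 40·45·48 = 86400; M₂M₃ = 45·48·48 = 103680; M₃M₄ = 48·48·7 = 16128; M₄M₅ = 48·7·29 = 9744.
Length 3: M₁..M₃: k=1: 0+103680+40·45·48=190080; k=2: 86400+0+40·48·48=178560 → min 178560 | M₂..M₄: k=2: 0+16128+45·48·7=31248; k=3: 103680+0+45·48·7=118800 → min 31248 | M₃..M₅: k=3: 0+9744+48·48·29=76560; k=4: 16128+0+48·7·29=25872 → min 25872.
Length 4: M₁..M₄: k=1: 0+31248+40·45·7=43848; k=2: 86400+16128+40·48·7=115968; k=3: 178560+0+40·48·7=192000 → min 43848 | M₂..M₅: k=2: 0+25872+45·48·29=88512; k=3: 103680+9744+45·48·29=176064; k=4: 31248+0+45·7·29=40383 → min 40383.
Length 5: M₁..M₅: k=1: 0+40383+40·45·29=92583; k=2: 86400+25872+40·48·29=167952; k=3: 178560+9744+40·48·29=243984; k=4: 43848+0+40·7·29=51968 → min 51968.
Optimal order: ((M₁(M₂(M₃M₄)))M₅) with cost 51968.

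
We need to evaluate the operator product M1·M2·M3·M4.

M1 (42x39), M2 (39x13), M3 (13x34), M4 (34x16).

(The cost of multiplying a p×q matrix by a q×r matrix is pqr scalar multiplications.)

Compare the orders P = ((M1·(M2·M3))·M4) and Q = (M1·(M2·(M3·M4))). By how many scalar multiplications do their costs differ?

54386

Order P = ((M1·(M2·M3))·M4): (M2·M3): 39×13 by 13×34 → 39×34, cost 39·13·34 = 17238; (M1·(M2·M3)): 42×39 by 39×34 → 42×34, cost 42·39·34 = 55692; cumulative 72930; ((M1·(M2·M3))·M4): 42×34 by 34×16 → 42×16, cost 42·34·16 = 22848; cumulative 95778. Total 95778.
Order Q = (M1·(M2·(M3·M4))): (M3·M4): 13×34 by 34×16 → 13×16, cost 13·34·16 = 7072; (M2·(M3·M4)): 39×13 by 13×16 → 39×16, cost 39·13·16 = 8112; cumulative 15184; (M1·(M2·(M3·M4))): 42×39 by 39×16 → 42×16, cost 42·39·16 = 26208; cumulative 41392. Total 41392.
Difference: |95778 − 41392| = 54386.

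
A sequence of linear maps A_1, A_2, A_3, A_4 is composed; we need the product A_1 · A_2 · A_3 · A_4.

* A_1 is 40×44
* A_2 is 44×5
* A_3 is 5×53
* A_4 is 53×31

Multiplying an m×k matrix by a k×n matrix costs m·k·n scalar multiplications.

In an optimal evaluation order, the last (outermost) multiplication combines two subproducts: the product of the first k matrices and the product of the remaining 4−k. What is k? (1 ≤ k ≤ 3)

2

Adjacent pairs: A_1A_2 = 40·44·5 = 8800; A_2A_3 = 44·5·53 = 11660; A_3A_4 = 5·53·31 = 8215.
Length 3: A_1..A_3: k=1: 0+11660+40·44·53=104940; k=2: 8800+0+40·5·53=19400 → min 19400 | A_2..A_4: k=2: 0+8215+44·5·31=15035; k=3: 11660+0+44·53·31=83952 → min 15035.
Top-level splits: k=1: (A_1..A_1)·(A_2..A_4) → 0+15035+40·44·31 = 69595; k=2: (A_1..A_2)·(A_3..A_4) → 8800+8215+40·5·31 = 23215; k=3: (A_1..A_3)·(A_4..A_4) → 19400+0+40·53·31 = 85120.
Best split is after A_2, i.e. k = 2.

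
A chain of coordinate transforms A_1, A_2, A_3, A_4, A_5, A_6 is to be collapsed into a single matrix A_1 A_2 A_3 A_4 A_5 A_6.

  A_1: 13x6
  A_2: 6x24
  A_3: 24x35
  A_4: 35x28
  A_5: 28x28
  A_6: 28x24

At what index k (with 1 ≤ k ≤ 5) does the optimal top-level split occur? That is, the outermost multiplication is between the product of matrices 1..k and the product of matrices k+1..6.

1

Adjacent pairs: A_1A_2 = 13·6·24 = 1872; A_2A_3 = 6·24·35 = 5040; A_3A_4 = 24·35·28 = 23520; A_4A_5 = 35·28·28 = 27440; A_5A_6 = 28·28·24 = 18816.
Length 3: A_1..A_3: k=1: 0+5040+13·6·35=7770; k=2: 1872+0+13·24·35=12792 → min 7770 | A_2..A_4: k=2: 0+23520+6·24·28=27552; k=3: 5040+0+6·35·28=10920 → min 10920 | A_3..A_5: k=3: 0+27440+24·35·28=50960; k=4: 23520+0+24·28·28=42336 → min 42336 | A_4..A_6: k=4: 0+18816+35·28·24=42336; k=5: 27440+0+35·28·24=50960 → min 42336.
Length 4: A_1..A_4: k=1: 0+10920+13·6·28=13104; k=2: 1872+23520+13·24·28=34128; k=3: 7770+0+13·35·28=20510 → min 13104 | A_2..A_5: k=2: 0+42336+6·24·28=46368; k=3: 5040+27440+6·35·28=38360; k=4: 10920+0+6·28·28=15624 → min 15624 | A_3..A_6: k=3: 0+42336+24·35·24=62496; k=4: 23520+18816+24·28·24=58464; k=5: 42336+0+24·28·24=58464 → min 58464.
Length 5: A_1..A_5: k=1: 0+15624+13·6·28=17808; k=2: 1872+42336+13·24·28=52944; k=3: 7770+27440+13·35·28=47950; k=4: 13104+0+13·28·28=23296 → min 17808 | A_2..A_6: k=2: 0+58464+6·24·24=61920; k=3: 5040+42336+6·35·24=52416; k=4: 10920+18816+6·28·24=33768; k=5: 15624+0+6·28·24=19656 → min 19656.
Top-level splits: k=1: (A_1..A_1)·(A_2..A_6) → 0+19656+13·6·24 = 21528; k=2: (A_1..A_2)·(A_3..A_6) → 1872+58464+13·24·24 = 67824; k=3: (A_1..A_3)·(A_4..A_6) → 7770+42336+13·35·24 = 61026; k=4: (A_1..A_4)·(A_5..A_6) → 13104+18816+13·28·24 = 40656; k=5: (A_1..A_5)·(A_6..A_6) → 17808+0+13·28·24 = 26544.
Best split is after A_1, i.e. k = 1.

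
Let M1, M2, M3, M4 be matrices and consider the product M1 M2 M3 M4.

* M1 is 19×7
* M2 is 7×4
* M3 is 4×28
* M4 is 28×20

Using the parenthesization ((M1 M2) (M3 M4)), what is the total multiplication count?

(M1 M2): 19×7 by 7×4 → 19×4, cost 19·7·4 = 532
(M3 M4): 4×28 by 28×20 → 4×20, cost 4·28·20 = 2240
((M1 M2) (M3 M4)): 19×4 by 4×20 → 19×20, cost 19·4·20 = 1520; cumulative 4292
Total: 4292 scalar multiplications.

4292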